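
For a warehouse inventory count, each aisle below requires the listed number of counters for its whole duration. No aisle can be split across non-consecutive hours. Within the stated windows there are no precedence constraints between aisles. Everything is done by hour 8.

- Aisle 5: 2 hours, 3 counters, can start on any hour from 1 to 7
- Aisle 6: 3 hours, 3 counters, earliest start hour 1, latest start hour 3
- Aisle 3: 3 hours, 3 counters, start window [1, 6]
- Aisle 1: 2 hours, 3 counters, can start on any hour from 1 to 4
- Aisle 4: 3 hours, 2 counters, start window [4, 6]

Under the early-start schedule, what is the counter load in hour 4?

At early start, hour 4 has: Aisle 4.
Demand: 2 = 2.

2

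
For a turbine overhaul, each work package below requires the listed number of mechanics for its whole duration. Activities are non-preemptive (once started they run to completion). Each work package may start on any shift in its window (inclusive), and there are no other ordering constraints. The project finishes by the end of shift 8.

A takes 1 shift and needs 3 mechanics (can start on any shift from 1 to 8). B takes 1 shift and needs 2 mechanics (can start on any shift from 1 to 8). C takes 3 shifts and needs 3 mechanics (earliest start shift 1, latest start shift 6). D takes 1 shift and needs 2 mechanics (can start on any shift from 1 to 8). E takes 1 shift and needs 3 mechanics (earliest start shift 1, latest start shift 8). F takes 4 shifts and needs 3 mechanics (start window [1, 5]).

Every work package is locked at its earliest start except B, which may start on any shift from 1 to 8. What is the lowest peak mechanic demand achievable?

B@1: s1:16  s2:6  s3:6  s4:3  s5:0  s6:0  s7:0  s8:0 → peak 16
B@2: s1:14  s2:8  s3:6  s4:3  s5:0  s6:0  s7:0  s8:0 → peak 14
B@3: s1:14  s2:6  s3:8  s4:3  s5:0  s6:0  s7:0  s8:0 → peak 14
B@4: s1:14  s2:6  s3:6  s4:5  s5:0  s6:0  s7:0  s8:0 → peak 14
B@5: s1:14  s2:6  s3:6  s4:3  s5:2  s6:0  s7:0  s8:0 → peak 14
B@6: s1:14  s2:6  s3:6  s4:3  s5:0  s6:2  s7:0  s8:0 → peak 14
B@7: s1:14  s2:6  s3:6  s4:3  s5:0  s6:0  s7:2  s8:0 → peak 14
B@8: s1:14  s2:6  s3:6  s4:3  s5:0  s6:0  s7:0  s8:2 → peak 14
Best is B@2, peak 14.

14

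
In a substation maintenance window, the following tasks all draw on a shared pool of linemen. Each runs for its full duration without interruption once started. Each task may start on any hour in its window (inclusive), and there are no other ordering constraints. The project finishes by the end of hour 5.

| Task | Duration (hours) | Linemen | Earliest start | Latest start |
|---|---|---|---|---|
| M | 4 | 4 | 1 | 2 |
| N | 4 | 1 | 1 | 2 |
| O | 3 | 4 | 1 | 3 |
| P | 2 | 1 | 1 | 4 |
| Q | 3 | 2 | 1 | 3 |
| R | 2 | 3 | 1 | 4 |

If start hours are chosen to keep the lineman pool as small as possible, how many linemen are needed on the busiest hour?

Early-start (M@1, N@1, O@1, P@1, Q@1, R@1) gives peak 15: h1:15  h2:15  h3:11  h4:5  h5:0.
Shift Q→3, R→4.
Schedule M@1, N@1, O@1, P@1, Q@3, R@4: h1:10  h2:10  h3:11  h4:10  h5:5 — peak 11.

11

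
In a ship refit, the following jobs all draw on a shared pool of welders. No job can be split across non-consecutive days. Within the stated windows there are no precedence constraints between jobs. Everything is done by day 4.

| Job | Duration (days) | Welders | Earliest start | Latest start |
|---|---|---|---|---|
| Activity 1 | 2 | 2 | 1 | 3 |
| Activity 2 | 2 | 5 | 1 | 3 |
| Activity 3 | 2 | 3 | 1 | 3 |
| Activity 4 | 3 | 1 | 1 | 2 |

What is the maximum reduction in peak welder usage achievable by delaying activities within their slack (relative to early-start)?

Early-start peak: d1:11  d2:11  d3:1  d4:0 ⇒ 11.
Leveled (Activity 1@1, Activity 2@3, Activity 3@1, Activity 4@1): d1:6  d2:6  d3:6  d4:5 ⇒ 6.
Reduction 11 − 6 = 5.

5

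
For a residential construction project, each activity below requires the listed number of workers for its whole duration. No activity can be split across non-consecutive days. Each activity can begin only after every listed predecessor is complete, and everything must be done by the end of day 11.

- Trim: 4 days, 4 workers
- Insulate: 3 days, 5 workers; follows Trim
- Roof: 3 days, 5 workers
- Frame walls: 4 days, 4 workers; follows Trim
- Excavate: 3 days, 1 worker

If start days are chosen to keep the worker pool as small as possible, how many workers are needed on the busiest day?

9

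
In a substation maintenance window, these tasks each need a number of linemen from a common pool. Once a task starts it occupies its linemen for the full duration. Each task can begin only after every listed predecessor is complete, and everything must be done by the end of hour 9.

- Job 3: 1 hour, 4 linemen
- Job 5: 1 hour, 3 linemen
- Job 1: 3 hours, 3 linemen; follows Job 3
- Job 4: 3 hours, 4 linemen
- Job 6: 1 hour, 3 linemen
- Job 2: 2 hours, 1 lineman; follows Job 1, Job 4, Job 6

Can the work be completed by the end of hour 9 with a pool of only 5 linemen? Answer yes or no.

no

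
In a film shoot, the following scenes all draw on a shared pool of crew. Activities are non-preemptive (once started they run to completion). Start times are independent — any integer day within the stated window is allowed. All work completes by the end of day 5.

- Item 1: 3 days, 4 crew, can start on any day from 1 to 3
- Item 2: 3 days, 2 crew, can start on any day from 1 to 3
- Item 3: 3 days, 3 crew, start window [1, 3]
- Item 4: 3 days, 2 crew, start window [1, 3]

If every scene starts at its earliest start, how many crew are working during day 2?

11

At early start, day 2 has: Item 1, Item 2, Item 3, Item 4.
Demand: 4 + 2 + 3 + 2 = 11.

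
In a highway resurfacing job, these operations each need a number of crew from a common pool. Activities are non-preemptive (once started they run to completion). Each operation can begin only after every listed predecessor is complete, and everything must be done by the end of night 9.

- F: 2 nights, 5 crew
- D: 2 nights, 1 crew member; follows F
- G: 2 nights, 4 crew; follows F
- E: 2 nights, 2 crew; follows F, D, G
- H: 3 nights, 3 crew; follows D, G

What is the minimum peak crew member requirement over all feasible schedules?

5

Schedule F@1, D@3, G@3, E@5, H@5: n1:5  n2:5  n3:5  n4:5  n5:5  n6:5  n7:3  n8:0  n9:0 — peak 5.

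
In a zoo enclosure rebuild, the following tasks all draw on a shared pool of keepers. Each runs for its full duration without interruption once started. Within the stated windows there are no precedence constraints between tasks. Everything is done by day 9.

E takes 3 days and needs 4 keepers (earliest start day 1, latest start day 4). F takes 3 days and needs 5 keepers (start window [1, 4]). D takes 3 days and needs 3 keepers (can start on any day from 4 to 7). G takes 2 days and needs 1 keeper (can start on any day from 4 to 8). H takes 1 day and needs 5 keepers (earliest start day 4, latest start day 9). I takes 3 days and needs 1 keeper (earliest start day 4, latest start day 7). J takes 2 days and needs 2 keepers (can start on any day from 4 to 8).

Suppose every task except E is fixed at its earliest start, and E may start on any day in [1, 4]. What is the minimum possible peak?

E@1: d1:9  d2:9  d3:9  d4:12  d5:7  d6:4  d7:0  d8:0  d9:0 → peak 12
E@2: d1:5  d2:9  d3:9  d4:16  d5:7  d6:4  d7:0  d8:0  d9:0 → peak 16
E@3: d1:5  d2:5  d3:9  d4:16  d5:11  d6:4  d7:0  d8:0  d9:0 → peak 16
E@4: d1:5  d2:5  d3:5  d4:16  d5:11  d6:8  d7:0  d8:0  d9:0 → peak 16
Best is E@1, peak 12.

12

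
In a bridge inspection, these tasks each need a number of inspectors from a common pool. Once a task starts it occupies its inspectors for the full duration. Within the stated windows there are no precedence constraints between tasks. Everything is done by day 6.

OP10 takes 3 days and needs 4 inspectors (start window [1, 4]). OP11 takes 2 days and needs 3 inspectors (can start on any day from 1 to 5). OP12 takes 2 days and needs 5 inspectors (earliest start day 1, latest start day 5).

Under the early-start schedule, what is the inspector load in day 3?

4

At early start, day 3 has: OP10.
Demand: 4 = 4.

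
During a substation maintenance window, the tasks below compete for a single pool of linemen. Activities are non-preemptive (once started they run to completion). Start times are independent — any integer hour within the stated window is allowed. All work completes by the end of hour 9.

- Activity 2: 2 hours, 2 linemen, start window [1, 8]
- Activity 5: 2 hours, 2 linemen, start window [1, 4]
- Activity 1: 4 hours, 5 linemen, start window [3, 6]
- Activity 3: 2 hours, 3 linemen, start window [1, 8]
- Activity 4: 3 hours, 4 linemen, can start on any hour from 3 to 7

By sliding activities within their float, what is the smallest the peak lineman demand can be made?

Early-start (Activity 2@1, Activity 5@1, Activity 1@3, Activity 3@1, Activity 4@3) gives peak 9: h1:7  h2:7  h3:9  h4:9  h5:9  h6:5  h7:0  h8:0  h9:0.
Shift Activity 5→3, Activity 1→6.
Schedule Activity 2@1, Activity 5@3, Activity 1@6, Activity 3@1, Activity 4@3: h1:5  h2:5  h3:6  h4:6  h5:4  h6:5  h7:5  h8:5  h9:5 — peak 6.
Total lineman-hours = 46 over 9 hours ⇒ peak ≥ ⌈46/9⌉ = 6, so 6 is optimal.

6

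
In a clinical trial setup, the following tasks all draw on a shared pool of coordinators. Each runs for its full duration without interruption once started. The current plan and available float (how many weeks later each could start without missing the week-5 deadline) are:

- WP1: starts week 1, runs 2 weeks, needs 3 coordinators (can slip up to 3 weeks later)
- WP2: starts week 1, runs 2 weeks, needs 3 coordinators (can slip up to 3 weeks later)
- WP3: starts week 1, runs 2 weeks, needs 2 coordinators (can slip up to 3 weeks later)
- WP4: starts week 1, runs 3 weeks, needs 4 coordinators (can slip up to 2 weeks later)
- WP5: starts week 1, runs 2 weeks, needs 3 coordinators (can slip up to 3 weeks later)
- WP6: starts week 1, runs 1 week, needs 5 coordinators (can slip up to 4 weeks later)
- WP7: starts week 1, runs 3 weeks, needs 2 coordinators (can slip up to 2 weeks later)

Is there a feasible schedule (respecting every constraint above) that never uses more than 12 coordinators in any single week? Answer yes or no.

yes

Schedule WP1@1, WP2@1, WP3@1, WP4@3, WP5@3, WP6@5, WP7@1: w1:10  w2:10  w3:9  w4:7  w5:9 — peak 10 ≤ 12.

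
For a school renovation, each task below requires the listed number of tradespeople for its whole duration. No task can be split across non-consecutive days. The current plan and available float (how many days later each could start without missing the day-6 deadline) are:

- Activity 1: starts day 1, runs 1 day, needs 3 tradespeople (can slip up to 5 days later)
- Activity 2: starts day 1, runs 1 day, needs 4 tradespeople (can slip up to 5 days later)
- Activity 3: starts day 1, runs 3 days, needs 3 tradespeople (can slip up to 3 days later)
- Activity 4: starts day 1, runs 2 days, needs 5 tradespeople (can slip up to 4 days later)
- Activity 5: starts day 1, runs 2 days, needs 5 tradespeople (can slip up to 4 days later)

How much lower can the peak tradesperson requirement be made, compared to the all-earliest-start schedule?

12

Early-start peak: d1:20  d2:13  d3:3  d4:0  d5:0  d6:0 ⇒ 20.
Leveled (Activity 1@1, Activity 2@1, Activity 3@2, Activity 4@2, Activity 5@4): d1:7  d2:8  d3:8  d4:8  d5:5  d6:0 ⇒ 8.
Reduction 20 − 8 = 12.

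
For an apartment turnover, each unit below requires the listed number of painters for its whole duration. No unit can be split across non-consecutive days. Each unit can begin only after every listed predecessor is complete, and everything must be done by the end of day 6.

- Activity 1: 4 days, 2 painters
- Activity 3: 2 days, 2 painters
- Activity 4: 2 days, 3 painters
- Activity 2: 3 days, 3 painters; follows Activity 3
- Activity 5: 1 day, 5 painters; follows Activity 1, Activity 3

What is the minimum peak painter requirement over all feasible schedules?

Early-start (Activity 1@1, Activity 3@1, Activity 4@1, Activity 2@3, Activity 5@5) gives peak 8: d1:7  d2:7  d3:5  d4:5  d5:8  d6:0.
Shift Activity 5→6.
Schedule Activity 1@1, Activity 3@1, Activity 4@1, Activity 2@3, Activity 5@6: d1:7  d2:7  d3:5  d4:5  d5:3  d6:5 — peak 7.

7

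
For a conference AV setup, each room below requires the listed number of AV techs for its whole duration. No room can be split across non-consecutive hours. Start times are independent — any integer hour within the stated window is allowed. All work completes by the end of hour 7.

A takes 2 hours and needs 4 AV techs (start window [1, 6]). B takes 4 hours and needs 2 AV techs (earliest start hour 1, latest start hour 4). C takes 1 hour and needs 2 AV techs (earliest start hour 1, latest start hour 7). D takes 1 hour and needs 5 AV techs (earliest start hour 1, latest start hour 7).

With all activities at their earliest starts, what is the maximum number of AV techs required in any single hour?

Early-start schedule: A@1, B@1, C@1, D@1.
Load per hour: hour 1: 13, hour 2: 6, hour 3: 2, hour 4: 2, hour 5: 0, hour 6: 0, hour 7: 0.
Peak is 13.

13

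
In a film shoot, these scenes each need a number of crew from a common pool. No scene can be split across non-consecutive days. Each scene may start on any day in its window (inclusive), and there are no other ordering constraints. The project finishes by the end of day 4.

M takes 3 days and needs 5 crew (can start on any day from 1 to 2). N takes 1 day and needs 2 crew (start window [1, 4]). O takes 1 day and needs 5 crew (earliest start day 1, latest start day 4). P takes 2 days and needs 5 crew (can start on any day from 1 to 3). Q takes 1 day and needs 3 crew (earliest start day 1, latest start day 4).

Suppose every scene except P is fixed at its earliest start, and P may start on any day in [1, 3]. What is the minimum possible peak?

15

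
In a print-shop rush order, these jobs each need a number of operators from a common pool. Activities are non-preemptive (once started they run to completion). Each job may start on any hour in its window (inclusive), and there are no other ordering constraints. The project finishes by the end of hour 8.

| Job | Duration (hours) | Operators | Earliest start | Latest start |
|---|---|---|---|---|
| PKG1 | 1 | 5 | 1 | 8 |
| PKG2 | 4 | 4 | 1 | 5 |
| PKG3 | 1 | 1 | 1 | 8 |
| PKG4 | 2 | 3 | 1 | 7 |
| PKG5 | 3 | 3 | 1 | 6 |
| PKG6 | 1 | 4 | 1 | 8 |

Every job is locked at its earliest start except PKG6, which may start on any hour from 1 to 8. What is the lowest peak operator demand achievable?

PKG6@1: h1:20  h2:10  h3:7  h4:4  h5:0  h6:0  h7:0  h8:0 → peak 20
PKG6@2: h1:16  h2:14  h3:7  h4:4  h5:0  h6:0  h7:0  h8:0 → peak 16
PKG6@3: h1:16  h2:10  h3:11  h4:4  h5:0  h6:0  h7:0  h8:0 → peak 16
PKG6@4: h1:16  h2:10  h3:7  h4:8  h5:0  h6:0  h7:0  h8:0 → peak 16
PKG6@5: h1:16  h2:10  h3:7  h4:4  h5:4  h6:0  h7:0  h8:0 → peak 16
PKG6@6: h1:16  h2:10  h3:7  h4:4  h5:0  h6:4  h7:0  h8:0 → peak 16
PKG6@7: h1:16  h2:10  h3:7  h4:4  h5:0  h6:0  h7:4  h8:0 → peak 16
PKG6@8: h1:16  h2:10  h3:7  h4:4  h5:0  h6:0  h7:0  h8:4 → peak 16
Best is PKG6@2, peak 16.

16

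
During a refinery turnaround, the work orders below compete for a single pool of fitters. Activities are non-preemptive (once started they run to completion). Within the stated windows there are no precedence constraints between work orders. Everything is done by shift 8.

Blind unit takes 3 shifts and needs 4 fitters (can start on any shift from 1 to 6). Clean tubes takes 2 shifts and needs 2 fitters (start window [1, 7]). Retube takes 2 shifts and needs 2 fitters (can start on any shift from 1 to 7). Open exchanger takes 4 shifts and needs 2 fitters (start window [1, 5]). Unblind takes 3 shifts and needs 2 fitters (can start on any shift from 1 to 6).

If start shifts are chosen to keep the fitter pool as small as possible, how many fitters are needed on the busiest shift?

6

Early-start (Blind unit@1, Clean tubes@1, Retube@1, Open exchanger@1, Unblind@1) gives peak 12: s1:12  s2:12  s3:8  s4:2  s5:0  s6:0  s7:0  s8:0.
Shift Retube→3, Open exchanger→4, Unblind→4.
Schedule Blind unit@1, Clean tubes@1, Retube@3, Open exchanger@4, Unblind@4: s1:6  s2:6  s3:6  s4:6  s5:4  s6:4  s7:2  s8:0 — peak 6.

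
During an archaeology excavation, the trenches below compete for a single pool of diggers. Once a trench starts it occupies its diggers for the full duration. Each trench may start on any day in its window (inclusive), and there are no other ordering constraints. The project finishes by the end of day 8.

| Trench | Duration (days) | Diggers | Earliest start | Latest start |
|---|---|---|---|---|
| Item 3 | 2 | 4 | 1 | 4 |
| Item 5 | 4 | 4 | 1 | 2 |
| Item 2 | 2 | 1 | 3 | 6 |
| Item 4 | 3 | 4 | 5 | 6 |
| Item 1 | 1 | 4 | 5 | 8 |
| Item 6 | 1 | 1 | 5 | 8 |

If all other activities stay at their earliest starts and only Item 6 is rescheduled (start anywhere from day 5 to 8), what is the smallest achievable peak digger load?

Item 6@5: d1:8  d2:8  d3:5  d4:5  d5:9  d6:4  d7:4  d8:0 → peak 9
Item 6@6: d1:8  d2:8  d3:5  d4:5  d5:8  d6:5  d7:4  d8:0 → peak 8
Item 6@7: d1:8  d2:8  d3:5  d4:5  d5:8  d6:4  d7:5  d8:0 → peak 8
Item 6@8: d1:8  d2:8  d3:5  d4:5  d5:8  d6:4  d7:4  d8:1 → peak 8
Best is Item 6@6, peak 8.

8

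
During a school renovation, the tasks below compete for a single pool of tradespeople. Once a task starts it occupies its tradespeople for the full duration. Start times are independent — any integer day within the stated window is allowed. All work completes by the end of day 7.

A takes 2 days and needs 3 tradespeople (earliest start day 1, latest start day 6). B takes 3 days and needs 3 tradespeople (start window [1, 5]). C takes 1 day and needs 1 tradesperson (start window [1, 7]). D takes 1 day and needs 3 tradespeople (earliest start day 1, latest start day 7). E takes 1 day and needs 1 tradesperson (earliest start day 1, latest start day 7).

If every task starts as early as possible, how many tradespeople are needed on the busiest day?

11

Early-start schedule: A@1, B@1, C@1, D@1, E@1.
Load per day: day 1: 11, day 2: 6, day 3: 3, day 4: 0, day 5: 0, day 6: 0, day 7: 0.
Peak is 11.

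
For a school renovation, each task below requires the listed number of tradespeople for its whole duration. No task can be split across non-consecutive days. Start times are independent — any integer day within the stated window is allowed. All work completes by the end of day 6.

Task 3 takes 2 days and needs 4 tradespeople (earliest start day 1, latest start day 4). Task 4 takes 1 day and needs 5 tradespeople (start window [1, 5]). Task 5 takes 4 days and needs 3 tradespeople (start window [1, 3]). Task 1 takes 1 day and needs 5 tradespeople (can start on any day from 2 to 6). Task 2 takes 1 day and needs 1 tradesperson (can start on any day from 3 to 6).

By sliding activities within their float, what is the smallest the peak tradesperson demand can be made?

Early-start (Task 3@1, Task 4@1, Task 5@1, Task 1@2, Task 2@3) gives peak 12: d1:12  d2:12  d3:4  d4:3  d5:0  d6:0.
Shift Task 4→5, Task 1→6.
Schedule Task 3@1, Task 4@5, Task 5@1, Task 1@6, Task 2@3: d1:7  d2:7  d3:4  d4:3  d5:5  d6:5 — peak 7.

7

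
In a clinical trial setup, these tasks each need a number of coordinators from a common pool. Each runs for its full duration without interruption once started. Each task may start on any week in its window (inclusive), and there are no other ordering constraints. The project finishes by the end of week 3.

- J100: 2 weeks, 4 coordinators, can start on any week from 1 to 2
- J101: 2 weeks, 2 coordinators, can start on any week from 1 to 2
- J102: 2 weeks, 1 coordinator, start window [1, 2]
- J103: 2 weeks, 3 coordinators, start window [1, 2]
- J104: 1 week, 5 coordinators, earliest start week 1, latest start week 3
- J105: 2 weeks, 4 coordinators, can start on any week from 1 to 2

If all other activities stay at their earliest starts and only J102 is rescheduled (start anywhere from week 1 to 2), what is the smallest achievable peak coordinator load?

18

J102@1: w1:19  w2:14  w3:0 → peak 19
J102@2: w1:18  w2:14  w3:1 → peak 18
Best is J102@2, peak 18.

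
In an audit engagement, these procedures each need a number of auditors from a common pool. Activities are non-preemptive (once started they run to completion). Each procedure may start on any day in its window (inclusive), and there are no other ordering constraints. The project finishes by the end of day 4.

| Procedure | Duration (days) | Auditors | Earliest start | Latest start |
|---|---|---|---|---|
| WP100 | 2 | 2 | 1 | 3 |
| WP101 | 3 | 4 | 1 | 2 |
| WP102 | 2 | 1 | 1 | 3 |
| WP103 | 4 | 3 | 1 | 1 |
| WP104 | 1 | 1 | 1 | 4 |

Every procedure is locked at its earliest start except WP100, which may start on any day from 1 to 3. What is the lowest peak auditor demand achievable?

9

WP100@1: d1:11  d2:10  d3:7  d4:3 → peak 11
WP100@2: d1:9  d2:10  d3:9  d4:3 → peak 10
WP100@3: d1:9  d2:8  d3:9  d4:5 → peak 9
Best is WP100@3, peak 9.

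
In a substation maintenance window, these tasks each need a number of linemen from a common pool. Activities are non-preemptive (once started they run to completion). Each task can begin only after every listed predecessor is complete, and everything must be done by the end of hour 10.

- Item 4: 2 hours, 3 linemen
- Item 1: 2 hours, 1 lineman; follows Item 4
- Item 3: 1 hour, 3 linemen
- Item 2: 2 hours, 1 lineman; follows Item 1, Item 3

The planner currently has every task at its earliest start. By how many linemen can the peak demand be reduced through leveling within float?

Early-start peak: h1:6  h2:3  h3:1  h4:1  h5:1  h6:1  h7:0  h8:0  h9:0  h10:0 ⇒ 6.
Leveled (Item 4@1, Item 1@3, Item 3@5, Item 2@6): h1:3  h2:3  h3:1  h4:1  h5:3  h6:1  h7:1  h8:0  h9:0  h10:0 ⇒ 3.
Reduction 6 − 3 = 3.

3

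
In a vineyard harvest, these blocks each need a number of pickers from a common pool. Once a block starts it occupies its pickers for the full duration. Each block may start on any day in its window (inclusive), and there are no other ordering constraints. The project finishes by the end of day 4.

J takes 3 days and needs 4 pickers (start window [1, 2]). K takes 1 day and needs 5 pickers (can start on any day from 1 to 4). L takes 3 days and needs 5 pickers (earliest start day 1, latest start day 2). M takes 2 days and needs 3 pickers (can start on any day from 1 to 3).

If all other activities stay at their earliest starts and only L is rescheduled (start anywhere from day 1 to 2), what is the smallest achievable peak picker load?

L@1: d1:17  d2:12  d3:9  d4:0 → peak 17
L@2: d1:12  d2:12  d3:9  d4:5 → peak 12
Best is L@2, peak 12.

12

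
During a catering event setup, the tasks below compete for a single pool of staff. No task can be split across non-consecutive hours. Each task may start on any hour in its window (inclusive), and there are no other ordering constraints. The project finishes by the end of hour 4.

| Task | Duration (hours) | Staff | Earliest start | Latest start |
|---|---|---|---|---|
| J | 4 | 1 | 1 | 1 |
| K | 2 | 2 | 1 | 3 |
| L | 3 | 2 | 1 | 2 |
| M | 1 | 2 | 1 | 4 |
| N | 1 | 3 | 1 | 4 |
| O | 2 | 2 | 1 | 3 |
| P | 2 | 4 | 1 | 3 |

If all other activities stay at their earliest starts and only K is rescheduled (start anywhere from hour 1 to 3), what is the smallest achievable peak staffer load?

K@1: h1:16  h2:11  h3:3  h4:1 → peak 16
K@2: h1:14  h2:11  h3:5  h4:1 → peak 14
K@3: h1:14  h2:9  h3:5  h4:3 → peak 14
Best is K@2, peak 14.

14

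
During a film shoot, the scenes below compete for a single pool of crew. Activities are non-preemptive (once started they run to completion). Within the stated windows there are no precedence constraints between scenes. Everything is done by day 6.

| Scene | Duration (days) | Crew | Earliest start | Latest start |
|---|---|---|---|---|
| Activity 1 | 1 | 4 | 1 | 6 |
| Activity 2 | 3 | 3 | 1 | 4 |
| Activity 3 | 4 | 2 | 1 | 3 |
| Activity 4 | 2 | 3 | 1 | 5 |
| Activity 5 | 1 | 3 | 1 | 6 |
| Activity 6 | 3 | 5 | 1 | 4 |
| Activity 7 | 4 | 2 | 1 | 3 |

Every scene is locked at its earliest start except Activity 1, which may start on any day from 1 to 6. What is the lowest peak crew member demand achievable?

18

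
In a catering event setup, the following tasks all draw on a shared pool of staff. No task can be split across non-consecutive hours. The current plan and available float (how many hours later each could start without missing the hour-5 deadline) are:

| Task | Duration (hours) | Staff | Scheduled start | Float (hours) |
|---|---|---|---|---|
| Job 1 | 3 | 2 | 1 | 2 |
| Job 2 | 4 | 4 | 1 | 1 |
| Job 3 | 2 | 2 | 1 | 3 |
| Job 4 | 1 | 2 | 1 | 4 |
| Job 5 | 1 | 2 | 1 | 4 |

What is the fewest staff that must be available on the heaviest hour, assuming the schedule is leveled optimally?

Early-start (Job 1@1, Job 2@1, Job 3@1, Job 4@1, Job 5@1) gives peak 12: h1:12  h2:8  h3:6  h4:4  h5:0.
Shift Job 3→4, Job 4→5, Job 5→5.
Schedule Job 1@1, Job 2@1, Job 3@4, Job 4@5, Job 5@5: h1:6  h2:6  h3:6  h4:6  h5:6 — peak 6.
Total staffer-hours = 30 over 5 hours ⇒ peak ≥ ⌈30/5⌉ = 6, so 6 is optimal.

6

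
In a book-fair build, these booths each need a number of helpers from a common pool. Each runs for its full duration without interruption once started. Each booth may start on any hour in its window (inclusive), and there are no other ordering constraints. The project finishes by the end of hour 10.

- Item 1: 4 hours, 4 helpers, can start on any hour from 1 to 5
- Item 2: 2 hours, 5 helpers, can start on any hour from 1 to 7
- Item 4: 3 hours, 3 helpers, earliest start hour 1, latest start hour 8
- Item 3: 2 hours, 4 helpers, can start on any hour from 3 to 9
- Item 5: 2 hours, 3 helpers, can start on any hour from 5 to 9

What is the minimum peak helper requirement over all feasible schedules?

7

Early-start (Item 1@1, Item 2@1, Item 4@1, Item 3@3, Item 5@5) gives peak 12: h1:12  h2:12  h3:11  h4:8  h5:3  h6:3  h7:0  h8:0  h9:0  h10:0.
Shift Item 2→5, Item 3→7, Item 5→7.
Schedule Item 1@1, Item 2@5, Item 4@1, Item 3@7, Item 5@7: h1:7  h2:7  h3:7  h4:4  h5:5  h6:5  h7:7  h8:7  h9:0  h10:0 — peak 7.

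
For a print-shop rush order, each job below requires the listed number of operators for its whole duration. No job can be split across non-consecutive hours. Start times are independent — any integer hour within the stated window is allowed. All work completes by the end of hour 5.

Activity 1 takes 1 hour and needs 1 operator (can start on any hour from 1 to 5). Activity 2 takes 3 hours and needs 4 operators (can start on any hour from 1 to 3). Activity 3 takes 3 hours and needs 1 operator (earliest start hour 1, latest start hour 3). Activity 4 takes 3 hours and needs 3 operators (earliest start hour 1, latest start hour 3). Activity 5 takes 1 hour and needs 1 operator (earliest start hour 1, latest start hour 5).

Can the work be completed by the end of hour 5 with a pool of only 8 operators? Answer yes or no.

yes

Schedule Activity 1@1, Activity 2@1, Activity 3@1, Activity 4@2, Activity 5@1: h1:7  h2:8  h3:8  h4:3  h5:0 — peak 8 ≤ 8.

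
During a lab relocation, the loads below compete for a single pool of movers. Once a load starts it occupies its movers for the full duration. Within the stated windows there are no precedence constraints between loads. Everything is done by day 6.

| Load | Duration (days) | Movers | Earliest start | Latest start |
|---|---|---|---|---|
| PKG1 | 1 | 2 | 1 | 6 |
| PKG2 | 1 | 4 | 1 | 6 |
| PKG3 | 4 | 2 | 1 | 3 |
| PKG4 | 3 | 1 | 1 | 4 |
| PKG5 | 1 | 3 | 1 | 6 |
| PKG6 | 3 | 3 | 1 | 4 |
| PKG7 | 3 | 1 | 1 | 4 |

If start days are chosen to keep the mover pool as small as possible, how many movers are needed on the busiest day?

6

Early-start (PKG1@1, PKG2@1, PKG3@1, PKG4@1, PKG5@1, PKG6@1, PKG7@1) gives peak 16: d1:16  d2:7  d3:7  d4:2  d5:0  d6:0.
Shift PKG2→2, PKG3→3, PKG6→3, PKG7→4.
Schedule PKG1@1, PKG2@2, PKG3@3, PKG4@1, PKG5@1, PKG6@3, PKG7@4: d1:6  d2:5  d3:6  d4:6  d5:6  d6:3 — peak 6.
Total mover-days = 32 over 6 days ⇒ peak ≥ ⌈32/6⌉ = 6, so 6 is optimal.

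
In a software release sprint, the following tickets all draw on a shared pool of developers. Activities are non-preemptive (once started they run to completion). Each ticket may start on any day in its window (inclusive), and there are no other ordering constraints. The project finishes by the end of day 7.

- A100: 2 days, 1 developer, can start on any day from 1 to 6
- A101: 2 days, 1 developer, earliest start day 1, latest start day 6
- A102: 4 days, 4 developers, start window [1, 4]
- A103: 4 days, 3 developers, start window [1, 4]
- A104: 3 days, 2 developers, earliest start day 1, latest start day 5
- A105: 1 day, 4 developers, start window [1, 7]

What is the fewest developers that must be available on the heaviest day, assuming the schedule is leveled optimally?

7

Early-start (A100@1, A101@1, A102@1, A103@1, A104@1, A105@1) gives peak 15: d1:15  d2:11  d3:9  d4:7  d5:0  d6:0  d7:0.
Shift A103→3, A104→5, A105→7.
Schedule A100@1, A101@1, A102@1, A103@3, A104@5, A105@7: d1:6  d2:6  d3:7  d4:7  d5:5  d6:5  d7:6 — peak 7.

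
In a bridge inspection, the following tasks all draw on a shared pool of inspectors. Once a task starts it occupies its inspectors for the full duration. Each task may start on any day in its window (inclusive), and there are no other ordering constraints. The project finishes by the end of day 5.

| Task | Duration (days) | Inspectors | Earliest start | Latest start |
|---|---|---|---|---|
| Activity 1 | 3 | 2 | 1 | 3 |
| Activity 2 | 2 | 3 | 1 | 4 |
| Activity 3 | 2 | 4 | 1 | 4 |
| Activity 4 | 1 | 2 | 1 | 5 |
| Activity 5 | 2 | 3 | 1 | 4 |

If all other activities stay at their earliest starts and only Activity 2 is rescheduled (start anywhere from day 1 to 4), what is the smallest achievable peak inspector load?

Activity 2@1: d1:14  d2:12  d3:2  d4:0  d5:0 → peak 14
Activity 2@2: d1:11  d2:12  d3:5  d4:0  d5:0 → peak 12
Activity 2@3: d1:11  d2:9  d3:5  d4:3  d5:0 → peak 11
Activity 2@4: d1:11  d2:9  d3:2  d4:3  d5:3 → peak 11
Best is Activity 2@3, peak 11.

11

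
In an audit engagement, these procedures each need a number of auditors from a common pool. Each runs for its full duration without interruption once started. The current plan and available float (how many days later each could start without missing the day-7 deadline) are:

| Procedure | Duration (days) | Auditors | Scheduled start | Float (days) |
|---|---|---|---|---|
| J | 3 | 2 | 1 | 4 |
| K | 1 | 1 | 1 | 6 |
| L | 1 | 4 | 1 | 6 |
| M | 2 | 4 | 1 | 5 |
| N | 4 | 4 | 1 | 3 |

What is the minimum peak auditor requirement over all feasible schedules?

6

Early-start (J@1, K@1, L@1, M@1, N@1) gives peak 15: d1:15  d2:10  d3:6  d4:4  d5:0  d6:0  d7:0.
Shift K→4, M→2, N→4.
Schedule J@1, K@4, L@1, M@2, N@4: d1:6  d2:6  d3:6  d4:5  d5:4  d6:4  d7:4 — peak 6.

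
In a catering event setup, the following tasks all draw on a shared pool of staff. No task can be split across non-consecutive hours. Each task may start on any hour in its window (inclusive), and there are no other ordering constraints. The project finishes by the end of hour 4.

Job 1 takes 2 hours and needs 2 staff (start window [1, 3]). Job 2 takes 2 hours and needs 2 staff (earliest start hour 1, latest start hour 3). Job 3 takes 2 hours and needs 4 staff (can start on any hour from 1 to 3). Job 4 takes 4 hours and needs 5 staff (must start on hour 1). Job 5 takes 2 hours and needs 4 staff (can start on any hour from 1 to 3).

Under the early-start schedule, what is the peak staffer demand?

Early-start schedule: Job 1@1, Job 2@1, Job 3@1, Job 4@1, Job 5@1.
Load per hour: hour 1: 17, hour 2: 17, hour 3: 5, hour 4: 5.
Peak is 17.

17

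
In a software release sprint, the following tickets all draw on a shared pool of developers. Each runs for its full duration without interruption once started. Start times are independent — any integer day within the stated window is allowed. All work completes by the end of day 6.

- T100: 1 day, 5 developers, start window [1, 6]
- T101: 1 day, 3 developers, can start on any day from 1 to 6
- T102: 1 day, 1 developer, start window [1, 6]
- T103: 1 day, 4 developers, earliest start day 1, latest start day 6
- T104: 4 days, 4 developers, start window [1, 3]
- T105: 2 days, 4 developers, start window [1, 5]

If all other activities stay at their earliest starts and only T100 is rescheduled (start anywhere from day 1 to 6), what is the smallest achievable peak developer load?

T100@1: d1:21  d2:8  d3:4  d4:4  d5:0  d6:0 → peak 21
T100@2: d1:16  d2:13  d3:4  d4:4  d5:0  d6:0 → peak 16
T100@3: d1:16  d2:8  d3:9  d4:4  d5:0  d6:0 → peak 16
T100@4: d1:16  d2:8  d3:4  d4:9  d5:0  d6:0 → peak 16
T100@5: d1:16  d2:8  d3:4  d4:4  d5:5  d6:0 → peak 16
T100@6: d1:16  d2:8  d3:4  d4:4  d5:0  d6:5 → peak 16
Best is T100@2, peak 16.

16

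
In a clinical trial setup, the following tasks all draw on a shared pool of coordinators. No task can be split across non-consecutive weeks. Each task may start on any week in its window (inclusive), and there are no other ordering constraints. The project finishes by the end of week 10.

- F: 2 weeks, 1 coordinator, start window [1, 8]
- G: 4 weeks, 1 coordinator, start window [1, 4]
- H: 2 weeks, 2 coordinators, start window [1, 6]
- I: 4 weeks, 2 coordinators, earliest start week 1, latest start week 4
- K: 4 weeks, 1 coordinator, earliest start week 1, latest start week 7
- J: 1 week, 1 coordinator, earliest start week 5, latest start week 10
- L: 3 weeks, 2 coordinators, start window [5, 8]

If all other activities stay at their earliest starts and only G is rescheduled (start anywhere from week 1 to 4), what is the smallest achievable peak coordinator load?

6

G@1: w1:7  w2:7  w3:4  w4:4  w5:3  w6:2  w7:2  w8:0  w9:0  w10:0 → peak 7
G@2: w1:6  w2:7  w3:4  w4:4  w5:4  w6:2  w7:2  w8:0  w9:0  w10:0 → peak 7
G@3: w1:6  w2:6  w3:4  w4:4  w5:4  w6:3  w7:2  w8:0  w9:0  w10:0 → peak 6
G@4: w1:6  w2:6  w3:3  w4:4  w5:4  w6:3  w7:3  w8:0  w9:0  w10:0 → peak 6
Best is G@3, peak 6.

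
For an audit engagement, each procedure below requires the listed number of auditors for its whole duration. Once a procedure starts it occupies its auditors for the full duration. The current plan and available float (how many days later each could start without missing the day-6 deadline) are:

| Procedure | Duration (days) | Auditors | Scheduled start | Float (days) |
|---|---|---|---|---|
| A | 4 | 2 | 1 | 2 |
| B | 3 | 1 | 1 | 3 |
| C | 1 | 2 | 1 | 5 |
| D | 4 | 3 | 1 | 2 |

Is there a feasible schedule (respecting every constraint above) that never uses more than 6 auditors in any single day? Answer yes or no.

Schedule A@1, B@1, C@1, D@2: d1:5  d2:6  d3:6  d4:5  d5:3  d6:0 — peak 6 ≤ 6.

yes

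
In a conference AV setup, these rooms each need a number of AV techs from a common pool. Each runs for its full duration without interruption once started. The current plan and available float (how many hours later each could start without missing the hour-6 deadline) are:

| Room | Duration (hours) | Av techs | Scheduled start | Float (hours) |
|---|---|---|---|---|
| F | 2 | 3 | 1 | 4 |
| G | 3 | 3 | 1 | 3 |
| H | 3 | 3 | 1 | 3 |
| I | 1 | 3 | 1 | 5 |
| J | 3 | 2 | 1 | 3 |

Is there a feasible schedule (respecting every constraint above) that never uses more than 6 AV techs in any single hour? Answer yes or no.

Schedule F@1, G@1, H@3, I@6, J@4: h1:6  h2:6  h3:6  h4:5  h5:5  h6:5 — peak 6 ≤ 6.

yes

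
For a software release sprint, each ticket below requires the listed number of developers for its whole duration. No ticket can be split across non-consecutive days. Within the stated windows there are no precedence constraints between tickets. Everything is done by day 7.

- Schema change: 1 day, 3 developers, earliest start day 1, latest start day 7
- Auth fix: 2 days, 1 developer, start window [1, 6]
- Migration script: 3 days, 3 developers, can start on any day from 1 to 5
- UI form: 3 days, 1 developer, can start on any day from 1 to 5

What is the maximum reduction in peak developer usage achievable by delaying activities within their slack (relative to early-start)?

5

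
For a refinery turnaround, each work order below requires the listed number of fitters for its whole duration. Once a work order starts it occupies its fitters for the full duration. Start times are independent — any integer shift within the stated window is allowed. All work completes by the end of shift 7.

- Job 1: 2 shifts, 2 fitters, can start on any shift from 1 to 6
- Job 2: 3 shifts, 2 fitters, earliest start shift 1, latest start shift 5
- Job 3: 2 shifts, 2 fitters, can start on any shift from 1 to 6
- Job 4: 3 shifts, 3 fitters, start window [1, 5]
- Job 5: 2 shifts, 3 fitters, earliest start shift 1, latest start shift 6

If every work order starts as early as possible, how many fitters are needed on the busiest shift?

Early-start schedule: Job 1@1, Job 2@1, Job 3@1, Job 4@1, Job 5@1.
Load per shift: shift 1: 12, shift 2: 12, shift 3: 5, shift 4: 0, shift 5: 0, shift 6: 0, shift 7: 0.
Peak is 12.

12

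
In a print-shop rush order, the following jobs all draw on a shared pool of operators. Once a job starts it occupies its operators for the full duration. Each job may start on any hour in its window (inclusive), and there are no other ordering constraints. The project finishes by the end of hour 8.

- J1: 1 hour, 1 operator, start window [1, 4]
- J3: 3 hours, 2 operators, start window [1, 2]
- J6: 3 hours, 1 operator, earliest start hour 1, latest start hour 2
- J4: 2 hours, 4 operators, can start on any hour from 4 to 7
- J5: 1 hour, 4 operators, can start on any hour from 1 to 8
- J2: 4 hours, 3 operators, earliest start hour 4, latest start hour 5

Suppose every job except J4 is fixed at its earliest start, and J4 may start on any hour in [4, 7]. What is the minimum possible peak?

8

J4@4: h1:8  h2:3  h3:3  h4:7  h5:7  h6:3  h7:3  h8:0 → peak 8
J4@5: h1:8  h2:3  h3:3  h4:3  h5:7  h6:7  h7:3  h8:0 → peak 8
J4@6: h1:8  h2:3  h3:3  h4:3  h5:3  h6:7  h7:7  h8:0 → peak 8
J4@7: h1:8  h2:3  h3:3  h4:3  h5:3  h6:3  h7:7  h8:4 → peak 8
Best is J4@4, peak 8.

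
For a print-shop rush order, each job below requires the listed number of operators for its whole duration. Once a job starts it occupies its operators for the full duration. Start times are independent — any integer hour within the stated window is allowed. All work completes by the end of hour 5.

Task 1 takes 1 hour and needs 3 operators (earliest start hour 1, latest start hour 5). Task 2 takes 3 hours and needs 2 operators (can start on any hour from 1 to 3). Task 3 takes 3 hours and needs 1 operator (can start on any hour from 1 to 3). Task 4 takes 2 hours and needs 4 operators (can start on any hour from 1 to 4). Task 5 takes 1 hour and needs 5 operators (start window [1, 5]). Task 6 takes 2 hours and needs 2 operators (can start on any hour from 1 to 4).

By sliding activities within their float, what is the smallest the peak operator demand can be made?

Early-start (Task 1@1, Task 2@1, Task 3@1, Task 4@1, Task 5@1, Task 6@1) gives peak 17: h1:17  h2:9  h3:3  h4:0  h5:0.
Shift Task 1→2, Task 2→3, Task 4→4, Task 6→2.
Schedule Task 1@2, Task 2@3, Task 3@1, Task 4@4, Task 5@1, Task 6@2: h1:6  h2:6  h3:5  h4:6  h5:6 — peak 6.
Total operator-hours = 29 over 5 hours ⇒ peak ≥ ⌈29/5⌉ = 6, so 6 is optimal.

6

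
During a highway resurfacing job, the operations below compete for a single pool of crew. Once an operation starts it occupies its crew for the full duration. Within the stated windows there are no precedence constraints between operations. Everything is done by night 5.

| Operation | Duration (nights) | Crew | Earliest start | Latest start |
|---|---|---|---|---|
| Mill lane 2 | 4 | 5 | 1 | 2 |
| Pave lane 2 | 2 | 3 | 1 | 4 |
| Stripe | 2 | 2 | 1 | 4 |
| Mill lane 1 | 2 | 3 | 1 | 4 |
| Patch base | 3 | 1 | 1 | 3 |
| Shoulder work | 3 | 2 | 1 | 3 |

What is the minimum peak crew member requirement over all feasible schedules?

11

Early-start (Mill lane 2@1, Pave lane 2@1, Stripe@1, Mill lane 1@1, Patch base@1, Shoulder work@1) gives peak 16: n1:16  n2:16  n3:8  n4:5  n5:0.
Shift Mill lane 1→3, Shoulder work→3.
Schedule Mill lane 2@1, Pave lane 2@1, Stripe@1, Mill lane 1@3, Patch base@1, Shoulder work@3: n1:11  n2:11  n3:11  n4:10  n5:2 — peak 11.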